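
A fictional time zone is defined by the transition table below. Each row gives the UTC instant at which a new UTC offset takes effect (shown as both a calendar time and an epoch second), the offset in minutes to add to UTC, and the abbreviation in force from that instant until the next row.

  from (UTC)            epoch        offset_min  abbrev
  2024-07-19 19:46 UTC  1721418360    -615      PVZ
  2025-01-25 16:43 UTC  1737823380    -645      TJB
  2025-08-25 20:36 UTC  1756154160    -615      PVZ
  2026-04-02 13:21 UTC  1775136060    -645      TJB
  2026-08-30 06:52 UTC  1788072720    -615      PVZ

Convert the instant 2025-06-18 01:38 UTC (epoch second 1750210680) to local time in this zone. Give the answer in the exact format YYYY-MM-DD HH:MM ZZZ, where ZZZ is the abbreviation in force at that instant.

2025-06-17 14:53 TJB

Query: 2025-06-18 01:38 UTC
Rule 2/5 (TJB, -10:45): 2025-01-25 16:43 UTC ≤ query < 2025-08-25 20:36 UTC
1·60 + 38 - 645 = -547 min
-547 = -1·1440 + 893; 893 = 14·60 + 53 → 14:53, 2025-06-18 - 1 day = 2025-06-17
→ 2025-06-17 14:53 TJB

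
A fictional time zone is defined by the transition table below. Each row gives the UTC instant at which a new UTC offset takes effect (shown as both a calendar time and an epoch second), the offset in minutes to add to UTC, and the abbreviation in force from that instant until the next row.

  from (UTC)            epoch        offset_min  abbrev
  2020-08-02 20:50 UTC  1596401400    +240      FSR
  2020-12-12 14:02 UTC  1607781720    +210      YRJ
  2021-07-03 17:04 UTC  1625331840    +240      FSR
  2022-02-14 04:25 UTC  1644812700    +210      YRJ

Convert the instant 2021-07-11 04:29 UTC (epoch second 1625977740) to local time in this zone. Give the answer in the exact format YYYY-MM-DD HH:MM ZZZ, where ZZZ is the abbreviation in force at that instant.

Query: 2021-07-11 04:29 UTC
Rule 3/4 (FSR, +04:00): 2021-07-03 17:04 UTC ≤ query < 2022-02-14 04:25 UTC
4·60 + 29 + 240 = 509 min
509 = 0·1440 + 509; 509 = 8·60 + 29 → 08:29, same day
→ 2021-07-11 08:29 FSR

2021-07-11 08:29 FSR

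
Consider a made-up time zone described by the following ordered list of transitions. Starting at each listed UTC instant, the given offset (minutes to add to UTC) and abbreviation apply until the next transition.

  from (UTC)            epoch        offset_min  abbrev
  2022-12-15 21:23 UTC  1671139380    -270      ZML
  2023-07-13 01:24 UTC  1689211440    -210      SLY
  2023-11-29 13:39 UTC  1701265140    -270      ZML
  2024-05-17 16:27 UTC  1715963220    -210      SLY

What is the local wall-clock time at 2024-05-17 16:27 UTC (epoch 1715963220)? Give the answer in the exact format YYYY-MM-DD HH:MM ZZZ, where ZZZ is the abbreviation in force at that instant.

2024-05-17 12:57 SLY

Query: 2024-05-17 16:27 UTC
Rule 4/4 (SLY, -03:30): 2024-05-17 16:27 UTC ≤ query < +∞
16·60 + 27 - 210 = 777 min
777 = 0·1440 + 777; 777 = 12·60 + 57 → 12:57, same day
→ 2024-05-17 12:57 SLY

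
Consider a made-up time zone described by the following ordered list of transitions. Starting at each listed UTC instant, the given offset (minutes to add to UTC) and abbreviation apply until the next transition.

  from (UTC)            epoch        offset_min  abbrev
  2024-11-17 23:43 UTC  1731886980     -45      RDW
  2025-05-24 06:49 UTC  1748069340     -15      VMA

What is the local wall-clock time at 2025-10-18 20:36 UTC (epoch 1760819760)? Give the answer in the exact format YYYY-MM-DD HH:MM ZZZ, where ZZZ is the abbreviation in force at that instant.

Query: 2025-10-18 20:36 UTC
Rule 2/2 (VMA, -00:15): 2025-05-24 06:49 UTC ≤ query < +∞
20·60 + 36 - 15 = 1221 min
1221 = 0·1440 + 1221; 1221 = 20·60 + 21 → 20:21, same day
→ 2025-10-18 20:21 VMA

2025-10-18 20:21 VMA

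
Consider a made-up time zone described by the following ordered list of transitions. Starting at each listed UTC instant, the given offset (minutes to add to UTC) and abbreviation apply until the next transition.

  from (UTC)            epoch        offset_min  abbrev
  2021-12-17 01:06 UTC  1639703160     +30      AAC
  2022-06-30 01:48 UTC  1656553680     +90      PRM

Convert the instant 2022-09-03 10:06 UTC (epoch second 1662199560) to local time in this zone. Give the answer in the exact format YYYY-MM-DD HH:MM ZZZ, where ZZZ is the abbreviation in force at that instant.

2022-09-03 11:36 PRM

Query: 2022-09-03 10:06 UTC
Rule 2/2 (PRM, +01:30): 2022-06-30 01:48 UTC ≤ query < +∞
10·60 + 6 + 90 = 696 min
696 = 0·1440 + 696; 696 = 11·60 + 36 → 11:36, same day
→ 2022-09-03 11:36 PRM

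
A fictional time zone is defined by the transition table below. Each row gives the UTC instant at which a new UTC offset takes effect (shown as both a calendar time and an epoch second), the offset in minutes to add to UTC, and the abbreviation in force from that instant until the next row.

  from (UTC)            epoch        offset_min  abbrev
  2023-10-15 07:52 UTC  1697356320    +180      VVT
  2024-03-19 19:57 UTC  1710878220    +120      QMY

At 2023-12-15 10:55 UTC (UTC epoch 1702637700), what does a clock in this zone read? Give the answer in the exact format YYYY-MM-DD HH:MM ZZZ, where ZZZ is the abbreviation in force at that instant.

2023-12-15 13:55 VVT

Query: 2023-12-15 10:55 UTC
Rule 1/2 (VVT, +03:00): 2023-10-15 07:52 UTC ≤ query < 2024-03-19 19:57 UTC
10·60 + 55 + 180 = 835 min
835 = 0·1440 + 835; 835 = 13·60 + 55 → 13:55, same day
→ 2023-12-15 13:55 VVT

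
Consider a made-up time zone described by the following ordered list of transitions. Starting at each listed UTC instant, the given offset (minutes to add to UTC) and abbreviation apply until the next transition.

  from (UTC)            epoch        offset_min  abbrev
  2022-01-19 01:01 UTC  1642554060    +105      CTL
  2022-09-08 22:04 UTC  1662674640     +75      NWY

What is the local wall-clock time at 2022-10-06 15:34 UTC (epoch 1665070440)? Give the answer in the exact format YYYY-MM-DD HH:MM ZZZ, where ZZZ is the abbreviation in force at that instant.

Query: 2022-10-06 15:34 UTC
Rule 2/2 (NWY, +01:15): 2022-09-08 22:04 UTC ≤ query < +∞
15·60 + 34 + 75 = 1009 min
1009 = 0·1440 + 1009; 1009 = 16·60 + 49 → 16:49, same day
→ 2022-10-06 16:49 NWY

2022-10-06 16:49 NWY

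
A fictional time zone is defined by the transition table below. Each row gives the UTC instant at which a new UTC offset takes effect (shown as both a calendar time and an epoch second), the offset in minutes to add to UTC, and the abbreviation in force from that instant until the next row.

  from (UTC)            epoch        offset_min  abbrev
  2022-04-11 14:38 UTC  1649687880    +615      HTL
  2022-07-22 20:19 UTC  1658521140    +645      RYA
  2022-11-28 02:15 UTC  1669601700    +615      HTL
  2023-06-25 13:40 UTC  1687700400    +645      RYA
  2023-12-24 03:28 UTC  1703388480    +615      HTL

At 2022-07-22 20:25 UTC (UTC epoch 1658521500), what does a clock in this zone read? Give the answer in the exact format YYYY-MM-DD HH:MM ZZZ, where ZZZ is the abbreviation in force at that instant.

2022-07-23 07:10 RYA

Query: 2022-07-22 20:25 UTC
Rule 2/5 (RYA, +10:45): 2022-07-22 20:19 UTC ≤ query < 2022-11-28 02:15 UTC
20·60 + 25 + 645 = 1870 min
1870 = 1·1440 + 430; 430 = 7·60 + 10 → 07:10, 2022-07-22 + 1 day = 2022-07-23
→ 2022-07-23 07:10 RYA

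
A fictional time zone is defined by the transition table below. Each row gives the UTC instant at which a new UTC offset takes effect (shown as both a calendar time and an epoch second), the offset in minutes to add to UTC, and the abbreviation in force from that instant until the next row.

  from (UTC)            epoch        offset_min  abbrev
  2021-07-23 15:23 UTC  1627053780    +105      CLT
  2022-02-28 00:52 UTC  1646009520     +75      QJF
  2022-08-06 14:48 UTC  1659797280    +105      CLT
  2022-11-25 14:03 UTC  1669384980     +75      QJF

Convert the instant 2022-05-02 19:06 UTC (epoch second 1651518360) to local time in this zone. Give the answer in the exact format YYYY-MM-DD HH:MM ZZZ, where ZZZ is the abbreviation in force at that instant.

Query: 2022-05-02 19:06 UTC
Rule 2/4 (QJF, +01:15): 2022-02-28 00:52 UTC ≤ query < 2022-08-06 14:48 UTC
19·60 + 6 + 75 = 1221 min
1221 = 0·1440 + 1221; 1221 = 20·60 + 21 → 20:21, same day
→ 2022-05-02 20:21 QJF

2022-05-02 20:21 QJF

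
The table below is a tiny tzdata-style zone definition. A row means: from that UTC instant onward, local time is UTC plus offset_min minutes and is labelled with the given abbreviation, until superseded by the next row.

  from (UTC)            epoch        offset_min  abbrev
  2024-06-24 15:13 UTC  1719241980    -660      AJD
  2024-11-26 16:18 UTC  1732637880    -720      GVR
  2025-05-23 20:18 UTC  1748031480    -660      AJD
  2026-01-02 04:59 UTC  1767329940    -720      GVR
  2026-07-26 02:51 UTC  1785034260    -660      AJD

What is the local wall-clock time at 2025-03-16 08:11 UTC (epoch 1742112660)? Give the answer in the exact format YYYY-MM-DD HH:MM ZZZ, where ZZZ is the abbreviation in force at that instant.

Query: 2025-03-16 08:11 UTC
Rule 2/5 (GVR, -12:00): 2024-11-26 16:18 UTC ≤ query < 2025-05-23 20:18 UTC
8·60 + 11 - 720 = -229 min
-229 = -1·1440 + 1211; 1211 = 20·60 + 11 → 20:11, 2025-03-16 - 1 day = 2025-03-15
→ 2025-03-15 20:11 GVR

2025-03-15 20:11 GVR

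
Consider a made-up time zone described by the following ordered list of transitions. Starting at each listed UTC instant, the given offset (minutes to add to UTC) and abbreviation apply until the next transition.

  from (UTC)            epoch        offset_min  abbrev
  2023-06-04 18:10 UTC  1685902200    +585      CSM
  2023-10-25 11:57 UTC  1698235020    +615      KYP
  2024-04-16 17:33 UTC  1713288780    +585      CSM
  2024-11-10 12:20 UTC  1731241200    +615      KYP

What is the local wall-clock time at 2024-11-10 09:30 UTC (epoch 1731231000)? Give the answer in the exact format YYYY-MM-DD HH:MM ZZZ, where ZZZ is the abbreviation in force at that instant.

2024-11-10 19:15 CSM

Query: 2024-11-10 09:30 UTC
Rule 3/4 (CSM, +09:45): 2024-04-16 17:33 UTC ≤ query < 2024-11-10 12:20 UTC
9·60 + 30 + 585 = 1155 min
1155 = 0·1440 + 1155; 1155 = 19·60 + 15 → 19:15, same day
→ 2024-11-10 19:15 CSM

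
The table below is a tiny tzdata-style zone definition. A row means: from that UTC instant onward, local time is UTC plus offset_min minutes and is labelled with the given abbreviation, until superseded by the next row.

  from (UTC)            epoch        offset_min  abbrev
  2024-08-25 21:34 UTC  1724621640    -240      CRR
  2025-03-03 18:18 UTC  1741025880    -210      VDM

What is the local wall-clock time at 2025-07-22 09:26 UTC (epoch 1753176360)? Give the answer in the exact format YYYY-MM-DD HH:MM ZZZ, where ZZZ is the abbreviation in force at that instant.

Query: 2025-07-22 09:26 UTC
Rule 2/2 (VDM, -03:30): 2025-03-03 18:18 UTC ≤ query < +∞
9·60 + 26 - 210 = 356 min
356 = 0·1440 + 356; 356 = 5·60 + 56 → 05:56, same day
→ 2025-07-22 05:56 VDM

2025-07-22 05:56 VDM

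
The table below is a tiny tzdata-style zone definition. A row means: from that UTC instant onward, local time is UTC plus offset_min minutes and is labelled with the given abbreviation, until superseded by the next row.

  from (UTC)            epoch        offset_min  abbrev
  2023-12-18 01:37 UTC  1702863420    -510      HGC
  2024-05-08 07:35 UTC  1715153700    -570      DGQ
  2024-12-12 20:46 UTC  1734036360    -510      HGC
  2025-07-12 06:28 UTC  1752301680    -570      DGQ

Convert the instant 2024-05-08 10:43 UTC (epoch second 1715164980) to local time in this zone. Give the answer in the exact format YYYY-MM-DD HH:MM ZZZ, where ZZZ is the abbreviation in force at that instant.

2024-05-08 01:13 DGQ

Query: 2024-05-08 10:43 UTC
Rule 2/4 (DGQ, -09:30): 2024-05-08 07:35 UTC ≤ query < 2024-12-12 20:46 UTC
10·60 + 43 - 570 = 73 min
73 = 0·1440 + 73; 73 = 1·60 + 13 → 01:13, same day
→ 2024-05-08 01:13 DGQ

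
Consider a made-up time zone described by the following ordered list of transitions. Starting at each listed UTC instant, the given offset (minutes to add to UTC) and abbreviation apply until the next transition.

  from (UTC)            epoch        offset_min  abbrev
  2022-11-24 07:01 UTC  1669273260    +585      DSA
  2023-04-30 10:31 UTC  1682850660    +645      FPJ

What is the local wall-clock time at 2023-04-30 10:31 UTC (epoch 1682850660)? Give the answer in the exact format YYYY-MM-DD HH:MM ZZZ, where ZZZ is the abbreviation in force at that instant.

Query: 2023-04-30 10:31 UTC
Rule 2/2 (FPJ, +10:45): 2023-04-30 10:31 UTC ≤ query < +∞
10·60 + 31 + 645 = 1276 min
1276 = 0·1440 + 1276; 1276 = 21·60 + 16 → 21:16, same day
→ 2023-04-30 21:16 FPJ

2023-04-30 21:16 FPJ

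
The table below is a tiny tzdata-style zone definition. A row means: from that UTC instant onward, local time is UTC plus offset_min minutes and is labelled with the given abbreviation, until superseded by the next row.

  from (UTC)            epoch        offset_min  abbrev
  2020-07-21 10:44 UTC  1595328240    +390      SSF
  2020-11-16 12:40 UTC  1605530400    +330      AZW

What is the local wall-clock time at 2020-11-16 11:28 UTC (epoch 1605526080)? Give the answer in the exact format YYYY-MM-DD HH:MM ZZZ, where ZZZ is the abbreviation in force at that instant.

Query: 2020-11-16 11:28 UTC
Rule 1/2 (SSF, +06:30): 2020-07-21 10:44 UTC ≤ query < 2020-11-16 12:40 UTC
11·60 + 28 + 390 = 1078 min
1078 = 0·1440 + 1078; 1078 = 17·60 + 58 → 17:58, same day
→ 2020-11-16 17:58 SSF

2020-11-16 17:58 SSF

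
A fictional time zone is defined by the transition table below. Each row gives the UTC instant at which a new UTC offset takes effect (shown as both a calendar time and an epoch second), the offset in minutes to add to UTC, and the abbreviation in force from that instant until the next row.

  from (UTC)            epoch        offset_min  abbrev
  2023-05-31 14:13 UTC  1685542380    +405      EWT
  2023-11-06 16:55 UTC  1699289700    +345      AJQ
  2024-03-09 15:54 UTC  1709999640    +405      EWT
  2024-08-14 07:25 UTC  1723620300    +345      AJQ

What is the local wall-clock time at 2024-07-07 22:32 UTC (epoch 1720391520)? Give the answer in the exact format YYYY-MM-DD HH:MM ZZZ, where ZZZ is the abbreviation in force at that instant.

Query: 2024-07-07 22:32 UTC
Rule 3/4 (EWT, +06:45): 2024-03-09 15:54 UTC ≤ query < 2024-08-14 07:25 UTC
22·60 + 32 + 405 = 1757 min
1757 = 1·1440 + 317; 317 = 5·60 + 17 → 05:17, 2024-07-07 + 1 day = 2024-07-08
→ 2024-07-08 05:17 EWT

2024-07-08 05:17 EWT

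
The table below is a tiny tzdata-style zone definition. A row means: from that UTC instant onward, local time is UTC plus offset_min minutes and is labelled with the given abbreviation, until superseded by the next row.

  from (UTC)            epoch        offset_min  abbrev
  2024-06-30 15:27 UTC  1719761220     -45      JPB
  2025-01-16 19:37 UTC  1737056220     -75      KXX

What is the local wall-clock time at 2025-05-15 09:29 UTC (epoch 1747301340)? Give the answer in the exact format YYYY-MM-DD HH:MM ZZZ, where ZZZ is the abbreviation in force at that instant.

2025-05-15 08:14 KXX

Query: 2025-05-15 09:29 UTC
Rule 2/2 (KXX, -01:15): 2025-01-16 19:37 UTC ≤ query < +∞
9·60 + 29 - 75 = 494 min
494 = 0·1440 + 494; 494 = 8·60 + 14 → 08:14, same day
→ 2025-05-15 08:14 KXX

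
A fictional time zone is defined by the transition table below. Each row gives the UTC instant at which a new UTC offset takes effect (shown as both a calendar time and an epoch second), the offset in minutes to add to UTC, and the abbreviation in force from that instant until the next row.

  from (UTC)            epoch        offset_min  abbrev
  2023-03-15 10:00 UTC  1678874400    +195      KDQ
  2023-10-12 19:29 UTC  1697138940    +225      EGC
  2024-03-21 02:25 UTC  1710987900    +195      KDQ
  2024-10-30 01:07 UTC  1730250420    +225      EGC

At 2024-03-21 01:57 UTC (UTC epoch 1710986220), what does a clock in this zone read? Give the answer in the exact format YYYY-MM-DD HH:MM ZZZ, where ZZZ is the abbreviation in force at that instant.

Query: 2024-03-21 01:57 UTC
Rule 2/4 (EGC, +03:45): 2023-10-12 19:29 UTC ≤ query < 2024-03-21 02:25 UTC
1·60 + 57 + 225 = 342 min
342 = 0·1440 + 342; 342 = 5·60 + 42 → 05:42, same day
→ 2024-03-21 05:42 EGC

2024-03-21 05:42 EGC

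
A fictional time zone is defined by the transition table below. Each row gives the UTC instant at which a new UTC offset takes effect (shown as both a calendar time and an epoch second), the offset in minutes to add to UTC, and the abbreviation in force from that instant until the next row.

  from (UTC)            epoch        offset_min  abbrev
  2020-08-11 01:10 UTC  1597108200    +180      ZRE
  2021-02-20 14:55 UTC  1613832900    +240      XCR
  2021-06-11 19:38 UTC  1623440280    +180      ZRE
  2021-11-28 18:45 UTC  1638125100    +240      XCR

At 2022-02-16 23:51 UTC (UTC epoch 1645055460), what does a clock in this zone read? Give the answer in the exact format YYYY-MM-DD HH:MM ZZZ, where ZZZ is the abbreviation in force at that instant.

Query: 2022-02-16 23:51 UTC
Rule 4/4 (XCR, +04:00): 2021-11-28 18:45 UTC ≤ query < +∞
23·60 + 51 + 240 = 1671 min
1671 = 1·1440 + 231; 231 = 3·60 + 51 → 03:51, 2022-02-16 + 1 day = 2022-02-17
→ 2022-02-17 03:51 XCR

2022-02-17 03:51 XCR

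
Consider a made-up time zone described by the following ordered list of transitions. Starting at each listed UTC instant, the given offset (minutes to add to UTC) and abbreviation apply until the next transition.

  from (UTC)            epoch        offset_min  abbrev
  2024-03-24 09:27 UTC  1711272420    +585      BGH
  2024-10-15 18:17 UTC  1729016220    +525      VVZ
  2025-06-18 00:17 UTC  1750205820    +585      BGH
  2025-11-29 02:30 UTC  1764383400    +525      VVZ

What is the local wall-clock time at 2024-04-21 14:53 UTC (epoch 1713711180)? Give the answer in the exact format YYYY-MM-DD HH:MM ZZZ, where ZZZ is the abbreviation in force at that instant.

2024-04-22 00:38 BGH

Query: 2024-04-21 14:53 UTC
Rule 1/4 (BGH, +09:45): 2024-03-24 09:27 UTC ≤ query < 2024-10-15 18:17 UTC
14·60 + 53 + 585 = 1478 min
1478 = 1·1440 + 38; 38 = 0·60 + 38 → 00:38, 2024-04-21 + 1 day = 2024-04-22
→ 2024-04-22 00:38 BGH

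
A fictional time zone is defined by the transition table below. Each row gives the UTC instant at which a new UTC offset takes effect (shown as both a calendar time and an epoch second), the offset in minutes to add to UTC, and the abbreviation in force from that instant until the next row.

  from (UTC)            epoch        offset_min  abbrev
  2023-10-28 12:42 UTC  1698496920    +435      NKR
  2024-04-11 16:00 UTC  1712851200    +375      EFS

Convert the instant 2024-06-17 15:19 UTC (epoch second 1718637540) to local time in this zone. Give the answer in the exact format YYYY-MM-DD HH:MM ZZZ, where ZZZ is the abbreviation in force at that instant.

2024-06-17 21:34 EFS

Query: 2024-06-17 15:19 UTC
Rule 2/2 (EFS, +06:15): 2024-04-11 16:00 UTC ≤ query < +∞
15·60 + 19 + 375 = 1294 min
1294 = 0·1440 + 1294; 1294 = 21·60 + 34 → 21:34, same day
→ 2024-06-17 21:34 EFS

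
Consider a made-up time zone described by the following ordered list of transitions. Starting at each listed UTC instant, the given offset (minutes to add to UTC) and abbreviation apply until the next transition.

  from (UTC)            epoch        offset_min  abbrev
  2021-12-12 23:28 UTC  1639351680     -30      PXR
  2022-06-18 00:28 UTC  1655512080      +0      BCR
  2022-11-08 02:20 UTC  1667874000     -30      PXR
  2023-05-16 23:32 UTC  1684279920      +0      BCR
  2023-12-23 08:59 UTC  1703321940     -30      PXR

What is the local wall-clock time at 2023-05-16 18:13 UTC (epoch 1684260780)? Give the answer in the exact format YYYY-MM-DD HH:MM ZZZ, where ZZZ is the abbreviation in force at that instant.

Query: 2023-05-16 18:13 UTC
Rule 3/5 (PXR, -00:30): 2022-11-08 02:20 UTC ≤ query < 2023-05-16 23:32 UTC
18·60 + 13 - 30 = 1063 min
1063 = 0·1440 + 1063; 1063 = 17·60 + 43 → 17:43, same day
→ 2023-05-16 17:43 PXR

2023-05-16 17:43 PXR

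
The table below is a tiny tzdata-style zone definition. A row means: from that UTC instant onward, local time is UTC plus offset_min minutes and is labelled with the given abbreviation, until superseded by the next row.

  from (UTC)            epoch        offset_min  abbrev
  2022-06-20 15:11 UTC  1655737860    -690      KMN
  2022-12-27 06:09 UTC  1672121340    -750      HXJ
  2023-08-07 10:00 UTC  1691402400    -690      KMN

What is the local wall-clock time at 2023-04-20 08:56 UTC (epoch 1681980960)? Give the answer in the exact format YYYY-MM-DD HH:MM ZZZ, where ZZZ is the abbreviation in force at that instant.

2023-04-19 20:26 HXJ

Query: 2023-04-20 08:56 UTC
Rule 2/3 (HXJ, -12:30): 2022-12-27 06:09 UTC ≤ query < 2023-08-07 10:00 UTC
8·60 + 56 - 750 = -214 min
-214 = -1·1440 + 1226; 1226 = 20·60 + 26 → 20:26, 2023-04-20 - 1 day = 2023-04-19
→ 2023-04-19 20:26 HXJ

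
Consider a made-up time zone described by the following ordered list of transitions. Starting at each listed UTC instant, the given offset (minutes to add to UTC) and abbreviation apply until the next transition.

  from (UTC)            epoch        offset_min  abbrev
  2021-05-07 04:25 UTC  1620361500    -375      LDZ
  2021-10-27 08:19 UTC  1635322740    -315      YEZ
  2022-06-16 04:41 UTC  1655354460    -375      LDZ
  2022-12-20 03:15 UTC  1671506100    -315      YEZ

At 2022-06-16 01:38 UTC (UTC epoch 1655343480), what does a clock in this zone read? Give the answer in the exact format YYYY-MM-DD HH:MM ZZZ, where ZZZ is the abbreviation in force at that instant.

2022-06-15 20:23 YEZ

Query: 2022-06-16 01:38 UTC
Rule 2/4 (YEZ, -05:15): 2021-10-27 08:19 UTC ≤ query < 2022-06-16 04:41 UTC
1·60 + 38 - 315 = -217 min
-217 = -1·1440 + 1223; 1223 = 20·60 + 23 → 20:23, 2022-06-16 - 1 day = 2022-06-15
→ 2022-06-15 20:23 YEZ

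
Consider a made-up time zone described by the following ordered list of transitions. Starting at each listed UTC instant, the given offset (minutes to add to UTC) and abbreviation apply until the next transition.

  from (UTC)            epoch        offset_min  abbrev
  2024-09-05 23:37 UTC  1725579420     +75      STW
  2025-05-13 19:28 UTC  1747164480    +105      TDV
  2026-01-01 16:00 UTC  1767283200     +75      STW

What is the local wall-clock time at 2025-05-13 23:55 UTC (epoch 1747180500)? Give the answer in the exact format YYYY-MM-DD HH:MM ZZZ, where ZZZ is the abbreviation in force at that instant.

Query: 2025-05-13 23:55 UTC
Rule 2/3 (TDV, +01:45): 2025-05-13 19:28 UTC ≤ query < 2026-01-01 16:00 UTC
23·60 + 55 + 105 = 1540 min
1540 = 1·1440 + 100; 100 = 1·60 + 40 → 01:40, 2025-05-13 + 1 day = 2025-05-14
→ 2025-05-14 01:40 TDV

2025-05-14 01:40 TDV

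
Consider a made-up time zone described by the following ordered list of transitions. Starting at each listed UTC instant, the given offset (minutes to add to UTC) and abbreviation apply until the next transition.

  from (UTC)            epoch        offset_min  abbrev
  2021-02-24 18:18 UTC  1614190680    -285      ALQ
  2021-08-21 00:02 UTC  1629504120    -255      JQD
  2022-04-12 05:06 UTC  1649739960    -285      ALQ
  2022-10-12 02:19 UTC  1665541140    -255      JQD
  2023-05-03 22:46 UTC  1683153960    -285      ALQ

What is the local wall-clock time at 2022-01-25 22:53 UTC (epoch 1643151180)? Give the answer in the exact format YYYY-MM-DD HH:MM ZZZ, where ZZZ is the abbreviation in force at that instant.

2022-01-25 18:38 JQD

Query: 2022-01-25 22:53 UTC
Rule 2/5 (JQD, -04:15): 2021-08-21 00:02 UTC ≤ query < 2022-04-12 05:06 UTC
22·60 + 53 - 255 = 1118 min
1118 = 0·1440 + 1118; 1118 = 18·60 + 38 → 18:38, same day
→ 2022-01-25 18:38 JQD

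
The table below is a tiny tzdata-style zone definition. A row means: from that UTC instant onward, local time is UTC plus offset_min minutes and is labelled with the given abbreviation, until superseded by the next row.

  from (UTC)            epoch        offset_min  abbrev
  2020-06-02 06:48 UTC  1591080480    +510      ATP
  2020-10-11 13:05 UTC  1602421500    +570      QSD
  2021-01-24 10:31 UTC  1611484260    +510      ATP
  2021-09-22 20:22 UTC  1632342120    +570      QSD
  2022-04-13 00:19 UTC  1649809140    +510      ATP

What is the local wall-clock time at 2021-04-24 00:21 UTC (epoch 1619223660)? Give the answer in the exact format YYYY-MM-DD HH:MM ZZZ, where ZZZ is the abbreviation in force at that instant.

2021-04-24 08:51 ATP

Query: 2021-04-24 00:21 UTC
Rule 3/5 (ATP, +08:30): 2021-01-24 10:31 UTC ≤ query < 2021-09-22 20:22 UTC
0·60 + 21 + 510 = 531 min
531 = 0·1440 + 531; 531 = 8·60 + 51 → 08:51, same day
→ 2021-04-24 08:51 ATP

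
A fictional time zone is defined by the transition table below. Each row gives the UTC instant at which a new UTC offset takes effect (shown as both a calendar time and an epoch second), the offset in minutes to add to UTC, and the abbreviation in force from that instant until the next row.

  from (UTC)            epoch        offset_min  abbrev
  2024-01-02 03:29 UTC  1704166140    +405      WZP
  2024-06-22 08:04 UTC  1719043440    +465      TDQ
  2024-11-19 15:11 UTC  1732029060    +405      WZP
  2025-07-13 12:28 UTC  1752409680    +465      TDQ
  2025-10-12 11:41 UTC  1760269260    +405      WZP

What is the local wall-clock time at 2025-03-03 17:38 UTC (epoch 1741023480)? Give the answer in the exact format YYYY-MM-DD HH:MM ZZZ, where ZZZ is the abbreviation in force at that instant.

Query: 2025-03-03 17:38 UTC
Rule 3/5 (WZP, +06:45): 2024-11-19 15:11 UTC ≤ query < 2025-07-13 12:28 UTC
17·60 + 38 + 405 = 1463 min
1463 = 1·1440 + 23; 23 = 0·60 + 23 → 00:23, 2025-03-03 + 1 day = 2025-03-04
→ 2025-03-04 00:23 WZP

2025-03-04 00:23 WZP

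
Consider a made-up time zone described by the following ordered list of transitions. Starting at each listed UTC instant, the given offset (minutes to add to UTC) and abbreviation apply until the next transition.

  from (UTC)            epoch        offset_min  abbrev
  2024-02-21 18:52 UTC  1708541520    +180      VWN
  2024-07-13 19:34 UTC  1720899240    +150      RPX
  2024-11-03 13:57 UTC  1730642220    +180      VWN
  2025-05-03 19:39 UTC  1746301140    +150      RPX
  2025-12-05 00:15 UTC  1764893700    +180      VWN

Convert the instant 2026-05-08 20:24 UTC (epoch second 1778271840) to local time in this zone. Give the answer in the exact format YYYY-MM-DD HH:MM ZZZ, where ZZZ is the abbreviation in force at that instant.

2026-05-08 23:24 VWN

Query: 2026-05-08 20:24 UTC
Rule 5/5 (VWN, +03:00): 2025-12-05 00:15 UTC ≤ query < +∞
20·60 + 24 + 180 = 1404 min
1404 = 0·1440 + 1404; 1404 = 23·60 + 24 → 23:24, same day
→ 2026-05-08 23:24 VWN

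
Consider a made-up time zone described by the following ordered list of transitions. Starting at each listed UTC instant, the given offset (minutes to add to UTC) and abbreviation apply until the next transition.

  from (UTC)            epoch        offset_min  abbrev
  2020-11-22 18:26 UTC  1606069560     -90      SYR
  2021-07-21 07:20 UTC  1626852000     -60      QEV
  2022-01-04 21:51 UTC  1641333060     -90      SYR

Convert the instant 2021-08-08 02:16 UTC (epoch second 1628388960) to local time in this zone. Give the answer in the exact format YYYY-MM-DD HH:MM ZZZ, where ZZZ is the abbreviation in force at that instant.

Query: 2021-08-08 02:16 UTC
Rule 2/3 (QEV, -01:00): 2021-07-21 07:20 UTC ≤ query < 2022-01-04 21:51 UTC
2·60 + 16 - 60 = 76 min
76 = 0·1440 + 76; 76 = 1·60 + 16 → 01:16, same day
→ 2021-08-08 01:16 QEV

2021-08-08 01:16 QEV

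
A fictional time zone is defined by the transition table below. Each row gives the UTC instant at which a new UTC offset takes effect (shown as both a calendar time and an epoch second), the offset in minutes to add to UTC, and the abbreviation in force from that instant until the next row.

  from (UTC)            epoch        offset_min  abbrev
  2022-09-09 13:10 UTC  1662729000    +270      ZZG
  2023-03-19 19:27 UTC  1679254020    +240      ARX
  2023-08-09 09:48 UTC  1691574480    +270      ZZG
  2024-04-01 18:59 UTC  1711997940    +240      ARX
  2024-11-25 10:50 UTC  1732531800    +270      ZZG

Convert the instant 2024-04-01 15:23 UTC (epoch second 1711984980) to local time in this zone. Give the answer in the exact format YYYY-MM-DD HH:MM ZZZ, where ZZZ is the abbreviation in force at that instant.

2024-04-01 19:53 ZZG

Query: 2024-04-01 15:23 UTC
Rule 3/5 (ZZG, +04:30): 2023-08-09 09:48 UTC ≤ query < 2024-04-01 18:59 UTC
15·60 + 23 + 270 = 1193 min
1193 = 0·1440 + 1193; 1193 = 19·60 + 53 → 19:53, same day
→ 2024-04-01 19:53 ZZG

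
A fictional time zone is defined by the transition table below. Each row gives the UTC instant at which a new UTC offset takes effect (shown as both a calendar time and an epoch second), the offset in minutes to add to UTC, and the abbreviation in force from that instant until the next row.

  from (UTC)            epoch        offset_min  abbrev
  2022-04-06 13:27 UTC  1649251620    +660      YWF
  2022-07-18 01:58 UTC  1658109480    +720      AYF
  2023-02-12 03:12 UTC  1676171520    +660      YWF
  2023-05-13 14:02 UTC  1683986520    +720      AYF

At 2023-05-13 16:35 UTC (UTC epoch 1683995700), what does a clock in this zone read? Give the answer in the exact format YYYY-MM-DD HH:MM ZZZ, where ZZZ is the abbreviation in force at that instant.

Query: 2023-05-13 16:35 UTC
Rule 4/4 (AYF, +12:00): 2023-05-13 14:02 UTC ≤ query < +∞
16·60 + 35 + 720 = 1715 min
1715 = 1·1440 + 275; 275 = 4·60 + 35 → 04:35, 2023-05-13 + 1 day = 2023-05-14
→ 2023-05-14 04:35 AYF

2023-05-14 04:35 AYF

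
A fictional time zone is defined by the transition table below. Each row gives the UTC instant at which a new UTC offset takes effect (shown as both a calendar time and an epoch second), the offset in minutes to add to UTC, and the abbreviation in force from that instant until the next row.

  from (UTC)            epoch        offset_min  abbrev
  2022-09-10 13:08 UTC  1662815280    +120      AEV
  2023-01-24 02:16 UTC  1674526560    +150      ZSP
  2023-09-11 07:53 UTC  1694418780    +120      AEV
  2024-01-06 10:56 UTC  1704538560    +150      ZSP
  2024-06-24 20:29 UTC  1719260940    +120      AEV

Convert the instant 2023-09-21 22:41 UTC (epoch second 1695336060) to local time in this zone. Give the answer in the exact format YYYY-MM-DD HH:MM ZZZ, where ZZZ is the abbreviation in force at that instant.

2023-09-22 00:41 AEV

Query: 2023-09-21 22:41 UTC
Rule 3/5 (AEV, +02:00): 2023-09-11 07:53 UTC ≤ query < 2024-01-06 10:56 UTC
22·60 + 41 + 120 = 1481 min
1481 = 1·1440 + 41; 41 = 0·60 + 41 → 00:41, 2023-09-21 + 1 day = 2023-09-22
→ 2023-09-22 00:41 AEV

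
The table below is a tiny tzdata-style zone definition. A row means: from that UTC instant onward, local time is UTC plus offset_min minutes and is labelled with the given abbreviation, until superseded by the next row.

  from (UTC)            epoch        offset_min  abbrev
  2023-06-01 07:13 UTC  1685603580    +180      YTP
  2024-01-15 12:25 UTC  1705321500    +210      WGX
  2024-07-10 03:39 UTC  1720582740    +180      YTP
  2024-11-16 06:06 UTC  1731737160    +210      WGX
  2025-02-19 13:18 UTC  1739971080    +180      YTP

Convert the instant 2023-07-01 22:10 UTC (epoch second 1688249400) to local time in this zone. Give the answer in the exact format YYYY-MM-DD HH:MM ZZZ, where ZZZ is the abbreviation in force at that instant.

2023-07-02 01:10 YTP

Query: 2023-07-01 22:10 UTC
Rule 1/5 (YTP, +03:00): 2023-06-01 07:13 UTC ≤ query < 2024-01-15 12:25 UTC
22·60 + 10 + 180 = 1510 min
1510 = 1·1440 + 70; 70 = 1·60 + 10 → 01:10, 2023-07-01 + 1 day = 2023-07-02
→ 2023-07-02 01:10 YTP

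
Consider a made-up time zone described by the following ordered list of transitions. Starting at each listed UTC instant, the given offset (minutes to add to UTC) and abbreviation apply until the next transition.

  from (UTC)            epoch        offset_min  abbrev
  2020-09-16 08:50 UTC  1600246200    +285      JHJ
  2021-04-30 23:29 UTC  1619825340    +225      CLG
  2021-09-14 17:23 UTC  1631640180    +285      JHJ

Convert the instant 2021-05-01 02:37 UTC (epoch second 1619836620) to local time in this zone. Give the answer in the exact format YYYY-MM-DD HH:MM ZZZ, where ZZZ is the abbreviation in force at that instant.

Query: 2021-05-01 02:37 UTC
Rule 2/3 (CLG, +03:45): 2021-04-30 23:29 UTC ≤ query < 2021-09-14 17:23 UTC
2·60 + 37 + 225 = 382 min
382 = 0·1440 + 382; 382 = 6·60 + 22 → 06:22, same day
→ 2021-05-01 06:22 CLG

2021-05-01 06:22 CLG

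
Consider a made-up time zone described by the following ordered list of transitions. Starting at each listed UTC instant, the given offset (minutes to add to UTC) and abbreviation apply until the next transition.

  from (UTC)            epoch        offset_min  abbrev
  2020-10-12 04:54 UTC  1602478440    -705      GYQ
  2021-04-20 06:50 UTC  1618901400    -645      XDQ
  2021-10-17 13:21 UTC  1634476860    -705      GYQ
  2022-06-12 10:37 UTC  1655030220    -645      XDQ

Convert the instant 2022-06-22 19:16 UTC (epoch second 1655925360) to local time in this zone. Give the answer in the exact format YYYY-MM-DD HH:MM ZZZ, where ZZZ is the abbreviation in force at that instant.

2022-06-22 08:31 XDQ

Query: 2022-06-22 19:16 UTC
Rule 4/4 (XDQ, -10:45): 2022-06-12 10:37 UTC ≤ query < +∞
19·60 + 16 - 645 = 511 min
511 = 0·1440 + 511; 511 = 8·60 + 31 → 08:31, same day
→ 2022-06-22 08:31 XDQ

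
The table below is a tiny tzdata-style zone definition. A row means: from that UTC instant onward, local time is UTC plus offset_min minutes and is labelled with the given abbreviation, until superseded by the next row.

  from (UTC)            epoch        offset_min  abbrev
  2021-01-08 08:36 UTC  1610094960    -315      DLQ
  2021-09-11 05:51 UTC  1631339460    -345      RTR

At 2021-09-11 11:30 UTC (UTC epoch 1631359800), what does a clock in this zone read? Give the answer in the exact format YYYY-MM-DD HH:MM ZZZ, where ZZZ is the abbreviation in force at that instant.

Query: 2021-09-11 11:30 UTC
Rule 2/2 (RTR, -05:45): 2021-09-11 05:51 UTC ≤ query < +∞
11·60 + 30 - 345 = 345 min
345 = 0·1440 + 345; 345 = 5·60 + 45 → 05:45, same day
→ 2021-09-11 05:45 RTR

2021-09-11 05:45 RTR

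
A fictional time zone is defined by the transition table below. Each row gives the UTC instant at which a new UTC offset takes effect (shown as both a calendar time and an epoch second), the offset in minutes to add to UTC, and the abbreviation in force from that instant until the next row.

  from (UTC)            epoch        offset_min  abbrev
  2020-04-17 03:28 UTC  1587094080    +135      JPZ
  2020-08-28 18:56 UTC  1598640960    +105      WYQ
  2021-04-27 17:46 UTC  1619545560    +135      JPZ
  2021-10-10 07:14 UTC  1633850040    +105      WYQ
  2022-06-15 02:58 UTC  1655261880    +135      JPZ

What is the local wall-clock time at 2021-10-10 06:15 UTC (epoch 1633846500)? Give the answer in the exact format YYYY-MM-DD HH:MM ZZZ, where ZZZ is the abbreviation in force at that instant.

2021-10-10 08:30 JPZ

Query: 2021-10-10 06:15 UTC
Rule 3/5 (JPZ, +02:15): 2021-04-27 17:46 UTC ≤ query < 2021-10-10 07:14 UTC
6·60 + 15 + 135 = 510 min
510 = 0·1440 + 510; 510 = 8·60 + 30 → 08:30, same day
→ 2021-10-10 08:30 JPZ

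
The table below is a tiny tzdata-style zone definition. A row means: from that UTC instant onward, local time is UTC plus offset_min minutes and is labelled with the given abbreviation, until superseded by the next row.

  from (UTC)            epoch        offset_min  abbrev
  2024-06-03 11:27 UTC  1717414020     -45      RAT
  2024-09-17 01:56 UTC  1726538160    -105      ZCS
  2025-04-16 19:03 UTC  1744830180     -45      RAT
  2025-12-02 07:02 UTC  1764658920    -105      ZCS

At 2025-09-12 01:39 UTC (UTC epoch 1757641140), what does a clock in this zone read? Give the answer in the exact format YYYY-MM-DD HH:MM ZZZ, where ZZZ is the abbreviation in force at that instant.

Query: 2025-09-12 01:39 UTC
Rule 3/4 (RAT, -00:45): 2025-04-16 19:03 UTC ≤ query < 2025-12-02 07:02 UTC
1·60 + 39 - 45 = 54 min
54 = 0·1440 + 54; 54 = 0·60 + 54 → 00:54, same day
→ 2025-09-12 00:54 RAT

2025-09-12 00:54 RAT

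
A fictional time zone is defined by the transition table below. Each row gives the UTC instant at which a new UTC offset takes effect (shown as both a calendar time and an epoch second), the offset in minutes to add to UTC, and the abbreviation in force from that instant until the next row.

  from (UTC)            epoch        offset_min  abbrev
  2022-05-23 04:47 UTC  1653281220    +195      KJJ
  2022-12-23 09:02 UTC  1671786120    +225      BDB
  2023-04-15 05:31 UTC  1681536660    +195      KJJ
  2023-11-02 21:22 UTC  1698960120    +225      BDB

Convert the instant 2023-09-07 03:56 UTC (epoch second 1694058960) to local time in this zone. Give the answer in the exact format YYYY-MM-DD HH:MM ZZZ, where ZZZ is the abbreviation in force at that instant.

Query: 2023-09-07 03:56 UTC
Rule 3/4 (KJJ, +03:15): 2023-04-15 05:31 UTC ≤ query < 2023-11-02 21:22 UTC
3·60 + 56 + 195 = 431 min
431 = 0·1440 + 431; 431 = 7·60 + 11 → 07:11, same day
→ 2023-09-07 07:11 KJJ

2023-09-07 07:11 KJJ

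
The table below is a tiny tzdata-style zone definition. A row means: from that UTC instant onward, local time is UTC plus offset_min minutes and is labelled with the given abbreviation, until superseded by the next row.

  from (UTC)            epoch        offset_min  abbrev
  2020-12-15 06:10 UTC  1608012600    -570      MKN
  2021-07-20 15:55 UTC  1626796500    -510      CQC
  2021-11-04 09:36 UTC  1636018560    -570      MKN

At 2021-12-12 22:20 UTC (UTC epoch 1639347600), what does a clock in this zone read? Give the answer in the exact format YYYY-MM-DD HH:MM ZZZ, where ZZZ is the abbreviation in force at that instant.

Query: 2021-12-12 22:20 UTC
Rule 3/3 (MKN, -09:30): 2021-11-04 09:36 UTC ≤ query < +∞
22·60 + 20 - 570 = 770 min
770 = 0·1440 + 770; 770 = 12·60 + 50 → 12:50, same day
→ 2021-12-12 12:50 MKN

2021-12-12 12:50 MKN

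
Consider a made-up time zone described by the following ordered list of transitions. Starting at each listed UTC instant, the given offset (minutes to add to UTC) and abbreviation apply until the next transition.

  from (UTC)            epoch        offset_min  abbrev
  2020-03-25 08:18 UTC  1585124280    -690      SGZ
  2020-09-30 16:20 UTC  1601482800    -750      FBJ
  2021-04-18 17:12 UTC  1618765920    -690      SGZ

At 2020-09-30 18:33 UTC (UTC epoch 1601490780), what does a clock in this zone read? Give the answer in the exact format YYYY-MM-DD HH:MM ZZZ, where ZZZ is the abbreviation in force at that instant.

2020-09-30 06:03 FBJ

Query: 2020-09-30 18:33 UTC
Rule 2/3 (FBJ, -12:30): 2020-09-30 16:20 UTC ≤ query < 2021-04-18 17:12 UTC
18·60 + 33 - 750 = 363 min
363 = 0·1440 + 363; 363 = 6·60 + 3 → 06:03, same day
→ 2020-09-30 06:03 FBJ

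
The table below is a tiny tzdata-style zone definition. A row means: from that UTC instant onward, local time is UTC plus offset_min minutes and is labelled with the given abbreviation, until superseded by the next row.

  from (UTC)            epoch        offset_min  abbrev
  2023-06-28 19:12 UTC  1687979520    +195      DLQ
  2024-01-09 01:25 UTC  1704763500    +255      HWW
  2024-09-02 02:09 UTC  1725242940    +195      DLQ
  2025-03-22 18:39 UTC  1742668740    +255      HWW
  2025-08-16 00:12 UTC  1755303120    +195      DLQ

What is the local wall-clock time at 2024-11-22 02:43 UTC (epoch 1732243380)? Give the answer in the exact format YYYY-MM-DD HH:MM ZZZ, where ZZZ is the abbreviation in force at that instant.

Query: 2024-11-22 02:43 UTC
Rule 3/5 (DLQ, +03:15): 2024-09-02 02:09 UTC ≤ query < 2025-03-22 18:39 UTC
2·60 + 43 + 195 = 358 min
358 = 0·1440 + 358; 358 = 5·60 + 58 → 05:58, same day
→ 2024-11-22 05:58 DLQ

2024-11-22 05:58 DLQ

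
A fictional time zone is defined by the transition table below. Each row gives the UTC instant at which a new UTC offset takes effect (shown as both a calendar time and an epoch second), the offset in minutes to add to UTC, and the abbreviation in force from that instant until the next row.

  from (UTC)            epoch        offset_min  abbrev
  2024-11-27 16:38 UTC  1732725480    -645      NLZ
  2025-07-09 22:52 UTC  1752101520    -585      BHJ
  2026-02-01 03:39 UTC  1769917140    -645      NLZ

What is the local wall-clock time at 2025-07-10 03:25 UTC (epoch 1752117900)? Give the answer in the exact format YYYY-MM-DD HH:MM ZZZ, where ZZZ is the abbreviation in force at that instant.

Query: 2025-07-10 03:25 UTC
Rule 2/3 (BHJ, -09:45): 2025-07-09 22:52 UTC ≤ query < 2026-02-01 03:39 UTC
3·60 + 25 - 585 = -380 min
-380 = -1·1440 + 1060; 1060 = 17·60 + 40 → 17:40, 2025-07-10 - 1 day = 2025-07-09
→ 2025-07-09 17:40 BHJ

2025-07-09 17:40 BHJ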